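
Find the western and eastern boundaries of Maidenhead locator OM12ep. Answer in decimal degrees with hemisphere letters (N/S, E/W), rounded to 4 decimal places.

102.3333° E, 102.4167° E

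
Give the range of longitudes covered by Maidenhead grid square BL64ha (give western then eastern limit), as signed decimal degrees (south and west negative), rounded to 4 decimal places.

-147.4167, -147.3333

Field B=1, L=11: +1·20° lon, +11·10° lat → SW at lon -160°, lat 20°.
Square 6, 4: +6·2° lon, +4·1° lat → SW at lon -148°, lat 24°.
Subsquare h=7, a=0: +7·0.0833333° lon, +0·0.0416667° lat → SW at lon -147.417°, lat 24°.
Cell spans 0.0833333° lon × 0.0416667° lat.
west -147.4167, east -147.3333.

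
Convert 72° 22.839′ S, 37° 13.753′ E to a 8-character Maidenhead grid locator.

KB87oo78

Offset from 180°W / 90°S: lon 217.22922°, lat 17.61935°.
Field: 217.22922/20 → 10 → K, 17.61935/10 → 1 → B; chars KB.
Square: 17.22922/2 → 8, 7.61935/1 → 7; chars 87.
Subsquare: 1.22922/0.0833333 → 14 → o, 0.61935/0.0416667 → 14 → o; chars oo.
Extended square: 0.06255/0.00833333 → 7, 0.03602/0.00416667 → 8; chars 78.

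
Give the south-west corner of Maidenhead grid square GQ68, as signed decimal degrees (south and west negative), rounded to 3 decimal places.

Field G=6, Q=16: +6·20° lon, +16·10° lat → SW at lon -60°, lat 70°.
Square 6, 8: +6·2° lon, +8·1° lat → SW at lon -48°, lat 78°.
latitude 78.000, longitude -48.000.

78.000, -48.000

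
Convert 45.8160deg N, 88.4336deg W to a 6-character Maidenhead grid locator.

Offset from 180°W / 90°S: lon 91.5664°, lat 135.8160°.
Field: lon ⌊91.5664/20⌋ = 4 → E; lat ⌊135.8160/10⌋ = 13 → N.
Square: lon ⌊11.5664/2⌋ = 5; lat ⌊5.8160/1⌋ = 5.
Subsquare: lon ⌊1.5664/0.0833333⌋ = 18 → s; lat ⌊0.8160/0.0416667⌋ = 19 → t.

EN55st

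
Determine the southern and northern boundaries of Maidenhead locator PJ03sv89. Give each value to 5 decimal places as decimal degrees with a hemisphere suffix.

3.91250° N, 3.91667° N

Field P=15, J=9: +15·20° lon, +9·10° lat → SW at lon 120°, lat 0°.
Square 0, 3: +0·2° lon, +3·1° lat → SW at lon 120°, lat 3°.
Subsquare s=18, v=21: +18·0.0833333° lon, +21·0.0416667° lat → SW at lon 121.5°, lat 3.875°.
Extended square 8, 9: +8·0.00833333° lon, +9·0.00416667° lat → SW at lon 121.567°, lat 3.9125°.
Cell spans 0.00833333° lon × 0.00416667° lat.
south 3.91250° N, north 3.91667° N.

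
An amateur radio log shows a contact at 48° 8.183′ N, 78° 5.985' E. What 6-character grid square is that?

Offset from 180°W / 90°S: lon 258.0997°, lat 138.1364°.
Field: lon ⌊258.0997/20⌋ = 12 → M; lat ⌊138.1364/10⌋ = 13 → N.
Square: lon ⌊18.0997/2⌋ = 9; lat ⌊8.1364/1⌋ = 8.
Subsquare: lon ⌊0.0997/0.0833333⌋ = 1 → b; lat ⌊0.1364/0.0416667⌋ = 3 → d.

MN98bd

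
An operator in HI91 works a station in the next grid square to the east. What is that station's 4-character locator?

Longitude square 9; +1 → 10, wraps to 0, carry into field.
Longitude field H = 7; +1 → 8 = I.
The latitude characters are unchanged.

II01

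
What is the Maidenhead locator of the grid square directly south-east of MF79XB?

MF89aa

Longitude subsquare x = 23; +1 → 24, wraps to 0 = a, carry into square.
Longitude square 7; +1 → 8.
Latitude subsquare b = 1; −1 → 0 = a.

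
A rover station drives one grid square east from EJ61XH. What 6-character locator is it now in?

Longitude subsquare x = 23; +1 → 24, wraps to 0 = a, carry into square.
Longitude square 6; +1 → 7.
The latitude characters are unchanged.

EJ71ah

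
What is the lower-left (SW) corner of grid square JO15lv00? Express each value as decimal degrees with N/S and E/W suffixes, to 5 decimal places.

Field J=9, O=14: +9·20° lon, +14·10° lat → SW at lon 0°, lat 50°.
Square 1, 5: +1·2° lon, +5·1° lat → SW at lon 2°, lat 55°.
Subsquare l=11, v=21: +11·0.0833333° lon, +21·0.0416667° lat → SW at lon 2.91667°, lat 55.875°.
Extended square 0, 0: +0·0.00833333° lon, +0·0.00416667° lat → SW at lon 2.91667°, lat 55.875°.
latitude 55.87500° N, longitude 2.91667° E.

55.87500° N, 2.91667° E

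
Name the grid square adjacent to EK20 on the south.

EJ29

Latitude square 0; −1 → -1, wraps to 9, carry into field.
Latitude field K = 10; −1 → 9 = J.
The longitude characters are unchanged.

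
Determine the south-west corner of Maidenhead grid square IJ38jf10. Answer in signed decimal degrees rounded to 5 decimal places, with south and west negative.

Field I=8, J=9: +8·20° lon, +9·10° lat → SW at lon -20°, lat 0°.
Square 3, 8: +3·2° lon, +8·1° lat → SW at lon -14°, lat 8°.
Subsquare j=9, f=5: +9·0.0833333° lon, +5·0.0416667° lat → SW at lon -13.25°, lat 8.20833°.
Extended square 1, 0: +1·0.00833333° lon, +0·0.00416667° lat → SW at lon -13.2417°, lat 8.20833°.
latitude 8.20833, longitude -13.24167.

8.20833, -13.24167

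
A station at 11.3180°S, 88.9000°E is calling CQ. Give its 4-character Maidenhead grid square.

Add 180° to longitude and 90° to latitude: 268.90, 78.68.
Field: lon ⌊268.90/20⌋ = 13 → N; lat ⌊78.68/10⌋ = 7 → H.
Square: lon ⌊8.90/2⌋ = 4; lat ⌊8.68/1⌋ = 8.

NH48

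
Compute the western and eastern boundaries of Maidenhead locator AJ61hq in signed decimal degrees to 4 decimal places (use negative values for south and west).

Field A=0, J=9: +0·20° lon, +9·10° lat → SW at lon -180°, lat 0°.
Square 6, 1: +6·2° lon, +1·1° lat → SW at lon -168°, lat 1°.
Subsquare h=7, q=16: +7·0.0833333° lon, +16·0.0416667° lat → SW at lon -167.417°, lat 1.66667°.
Cell spans 0.0833333° lon × 0.0416667° lat.
west -167.4167, east -167.3333.

-167.4167, -167.3333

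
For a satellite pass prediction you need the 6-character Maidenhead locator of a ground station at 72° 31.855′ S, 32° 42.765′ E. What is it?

KB67il

Add 180° to longitude and 90° to latitude: 212.7127, 17.4691.
Field: lon ⌊212.7127/20⌋ = 10 → K; lat ⌊17.4691/10⌋ = 1 → B.
Square: lon ⌊12.7127/2⌋ = 6; lat ⌊7.4691/1⌋ = 7.
Subsquare: lon ⌊0.7127/0.0833333⌋ = 8 → i; lat ⌊0.4691/0.0416667⌋ = 11 → l.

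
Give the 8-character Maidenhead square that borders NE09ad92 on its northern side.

NE09ad93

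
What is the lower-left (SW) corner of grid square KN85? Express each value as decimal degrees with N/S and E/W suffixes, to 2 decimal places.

45.00° N, 36.00° E

Field K=10, N=13: +10·20° lon, +13·10° lat → SW at lon 20°, lat 40°.
Square 8, 5: +8·2° lon, +5·1° lat → SW at lon 36°, lat 45°.
latitude 45.00° N, longitude 36.00° E.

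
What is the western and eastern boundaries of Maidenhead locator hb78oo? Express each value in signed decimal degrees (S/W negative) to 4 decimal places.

Field H=7, B=1: +7·20° lon, +1·10° lat → SW at lon -40°, lat -80°.
Square 7, 8: +7·2° lon, +8·1° lat → SW at lon -26°, lat -72°.
Subsquare o=14, o=14: +14·0.0833333° lon, +14·0.0416667° lat → SW at lon -24.8333°, lat -71.4167°.
Cell spans 0.0833333° lon × 0.0416667° lat.
west -24.8333, east -24.7500.

-24.8333, -24.7500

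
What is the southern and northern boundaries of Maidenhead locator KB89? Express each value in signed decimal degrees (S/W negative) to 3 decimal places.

-71.000, -70.000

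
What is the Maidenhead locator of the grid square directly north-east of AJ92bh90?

AJ92ch01

Longitude extended square 9; +1 → 10, wraps to 0, carry into subsquare.
Longitude subsquare b = 1; +1 → 2 = c.
Latitude extended square 0; +1 → 1.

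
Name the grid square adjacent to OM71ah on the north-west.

Longitude subsquare a = 0; −1 → -1, wraps to 23 = x, carry into square.
Longitude square 7; −1 → 6.
Latitude subsquare h = 7; +1 → 8 = i.

OM61xi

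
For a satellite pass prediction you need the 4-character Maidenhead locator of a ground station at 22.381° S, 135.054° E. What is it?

PG77

Offset from 180°W / 90°S: lon 315.05°, lat 67.62°.
Field: 315.05/20 → 15 → P, 67.62/10 → 6 → G; chars PG.
Square: 15.05/2 → 7, 7.62/1 → 7; chars 77.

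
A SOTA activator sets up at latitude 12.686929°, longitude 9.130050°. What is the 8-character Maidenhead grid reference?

JK42nq54

Offset from 180°W / 90°S: lon 189.13005°, lat 102.68693°.
Field: 189.13005/20 → 9 → J, 102.68693/10 → 10 → K; chars JK.
Square: 9.13005/2 → 4, 2.68693/1 → 2; chars 42.
Subsquare: 1.13005/0.0833333 → 13 → n, 0.68693/0.0416667 → 16 → q; chars nq.
Extended square: 0.04672/0.00833333 → 5, 0.02026/0.00416667 → 4; chars 54.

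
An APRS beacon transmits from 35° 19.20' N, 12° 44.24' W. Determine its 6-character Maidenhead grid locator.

IM35ph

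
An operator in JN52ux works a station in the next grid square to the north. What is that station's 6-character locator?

JN53ua

Latitude subsquare x = 23; +1 → 24, wraps to 0 = a, carry into square.
Latitude square 2; +1 → 3.
The longitude characters are unchanged.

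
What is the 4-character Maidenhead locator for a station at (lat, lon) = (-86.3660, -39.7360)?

Shift to the Maidenhead origin (180°W, 90°S): lon 140.26, lat 3.63.
Field: 140.26/20 → 7 → H, 3.63/10 → 0 → A; chars HA.
Square: 0.26/2 → 0, 3.63/1 → 3; chars 03.

HA03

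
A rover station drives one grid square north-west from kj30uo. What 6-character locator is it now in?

Longitude subsquare u = 20; −1 → 19 = t.
Latitude subsquare o = 14; +1 → 15 = p.

KJ30tp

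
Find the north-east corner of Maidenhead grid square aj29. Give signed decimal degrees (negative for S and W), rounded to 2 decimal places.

10.00, -174.00

Field A=0, J=9: +0·20° lon, +9·10° lat → SW at lon -180°, lat 0°.
Square 2, 9: +2·2° lon, +9·1° lat → SW at lon -176°, lat 9°.
Cell spans 2° lon × 1° lat. NE corner is SW corner plus one full cell.
latitude 10.00, longitude -174.00.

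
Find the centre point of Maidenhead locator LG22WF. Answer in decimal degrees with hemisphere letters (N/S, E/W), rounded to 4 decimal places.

Field L=11, G=6: +11·20° lon, +6·10° lat → SW at lon 40°, lat -30°.
Square 2, 2: +2·2° lon, +2·1° lat → SW at lon 44°, lat -28°.
Subsquare w=22, f=5: +22·0.0833333° lon, +5·0.0416667° lat → SW at lon 45.8333°, lat -27.7917°.
Cell spans 0.0833333° lon × 0.0416667° lat. Centre is SW corner plus half of each.
latitude 27.7708° S, longitude 45.8750° E.

27.7708° S, 45.8750° E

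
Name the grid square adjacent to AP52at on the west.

AP42xt

Longitude subsquare a = 0; −1 → -1, wraps to 23 = x, carry into square.
Longitude square 5; −1 → 4.
The latitude characters are unchanged.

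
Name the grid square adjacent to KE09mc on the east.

KE09nc

Longitude subsquare m = 12; +1 → 13 = n.
The latitude characters are unchanged.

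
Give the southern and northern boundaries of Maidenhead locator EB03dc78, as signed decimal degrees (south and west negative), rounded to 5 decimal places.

Field E=4, B=1: +4·20° lon, +1·10° lat → SW at lon -100°, lat -80°.
Square 0, 3: +0·2° lon, +3·1° lat → SW at lon -100°, lat -77°.
Subsquare d=3, c=2: +3·0.0833333° lon, +2·0.0416667° lat → SW at lon -99.75°, lat -76.9167°.
Extended square 7, 8: +7·0.00833333° lon, +8·0.00416667° lat → SW at lon -99.6917°, lat -76.8833°.
Cell spans 0.00833333° lon × 0.00416667° lat.
south -76.88333, north -76.87917.

-76.88333, -76.87917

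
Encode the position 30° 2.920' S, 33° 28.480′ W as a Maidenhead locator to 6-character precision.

Shift to the Maidenhead origin (180°W, 90°S): lon 146.5253, lat 59.9513.
Field (20°×10°, letters A–R): 146.5253/20 → 7 → H, 59.9513/10 → 5 → F; chars HF.
Square (2°×1°, digits 0–9): 6.5253/2 → 3, 9.9513/1 → 9; chars 39.
Subsquare (5′×2.5′, letters a–x): 0.5253/0.0833333 → 6 → g, 0.9513/0.0416667 → 22 → w; chars gw.

HF39gw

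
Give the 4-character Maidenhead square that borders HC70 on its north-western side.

Longitude square 7; −1 → 6.
Latitude square 0; +1 → 1.

HC61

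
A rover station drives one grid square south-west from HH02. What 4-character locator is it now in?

Longitude square 0; −1 → -1, wraps to 9, carry into field.
Longitude field H = 7; −1 → 6 = G.
Latitude square 2; −1 → 1.

GH91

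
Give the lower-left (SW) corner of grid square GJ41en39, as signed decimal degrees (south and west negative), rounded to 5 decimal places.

1.57917, -51.64167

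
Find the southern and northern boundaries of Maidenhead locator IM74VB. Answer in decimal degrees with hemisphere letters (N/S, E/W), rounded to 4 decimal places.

Field I=8, M=12: +8·20° lon, +12·10° lat → SW at lon -20°, lat 30°.
Square 7, 4: +7·2° lon, +4·1° lat → SW at lon -6°, lat 34°.
Subsquare v=21, b=1: +21·0.0833333° lon, +1·0.0416667° lat → SW at lon -4.25°, lat 34.0417°.
Cell spans 0.0833333° lon × 0.0416667° lat.
south 34.0417° N, north 34.0833° N.

34.0417° N, 34.0833° N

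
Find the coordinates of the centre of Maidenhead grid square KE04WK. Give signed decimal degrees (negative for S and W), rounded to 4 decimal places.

Field K=10, E=4: +10·20° lon, +4·10° lat → SW at lon 20°, lat -50°.
Square 0, 4: +0·2° lon, +4·1° lat → SW at lon 20°, lat -46°.
Subsquare w=22, k=10: +22·0.0833333° lon, +10·0.0416667° lat → SW at lon 21.8333°, lat -45.5833°.
Cell spans 0.0833333° lon × 0.0416667° lat. Centre is SW corner plus half of each.
latitude -45.5625, longitude 21.8750.

-45.5625, 21.8750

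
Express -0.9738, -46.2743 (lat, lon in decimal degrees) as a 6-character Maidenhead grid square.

Offset from 180°W / 90°S: lon 133.7257°, lat 89.0262°.
Field: 133.7257/20 → 6 → G, 89.0262/10 → 8 → I; chars GI.
Square: 13.7257/2 → 6, 9.0262/1 → 9; chars 69.
Subsquare: 1.7257/0.0833333 → 20 → u, 0.0262/0.0416667 → 0 → a; chars ua.

GI69ua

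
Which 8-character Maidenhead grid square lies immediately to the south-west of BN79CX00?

BN79bw99

Longitude extended square 0; −1 → -1, wraps to 9, carry into subsquare.
Longitude subsquare c = 2; −1 → 1 = b.
Latitude extended square 0; −1 → -1, wraps to 9, carry into subsquare.
Latitude subsquare x = 23; −1 → 22 = w.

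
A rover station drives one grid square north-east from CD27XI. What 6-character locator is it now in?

CD37aj

Longitude subsquare x = 23; +1 → 24, wraps to 0 = a, carry into square.
Longitude square 2; +1 → 3.
Latitude subsquare i = 8; +1 → 9 = j.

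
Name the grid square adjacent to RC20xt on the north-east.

Longitude subsquare x = 23; +1 → 24, wraps to 0 = a, carry into square.
Longitude square 2; +1 → 3.
Latitude subsquare t = 19; +1 → 20 = u.

RC30au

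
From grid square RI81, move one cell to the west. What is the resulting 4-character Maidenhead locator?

RI71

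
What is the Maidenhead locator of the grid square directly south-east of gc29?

GC38

Longitude square 2; +1 → 3.
Latitude square 9; −1 → 8.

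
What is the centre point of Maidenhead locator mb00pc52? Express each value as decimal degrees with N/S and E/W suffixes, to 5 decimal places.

Field M=12, B=1: +12·20° lon, +1·10° lat → SW at lon 60°, lat -80°.
Square 0, 0: +0·2° lon, +0·1° lat → SW at lon 60°, lat -80°.
Subsquare p=15, c=2: +15·0.0833333° lon, +2·0.0416667° lat → SW at lon 61.25°, lat -79.9167°.
Extended square 5, 2: +5·0.00833333° lon, +2·0.00416667° lat → SW at lon 61.2917°, lat -79.9083°.
Cell spans 0.00833333° lon × 0.00416667° lat. Centre is SW corner plus half of each.
latitude 79.90625° S, longitude 61.29583° E.

79.90625° S, 61.29583° E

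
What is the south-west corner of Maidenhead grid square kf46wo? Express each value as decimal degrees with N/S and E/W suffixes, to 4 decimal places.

33.4167° S, 29.8333° E

Field K=10, F=5: +10·20° lon, +5·10° lat → SW at lon 20°, lat -40°.
Square 4, 6: +4·2° lon, +6·1° lat → SW at lon 28°, lat -34°.
Subsquare w=22, o=14: +22·0.0833333° lon, +14·0.0416667° lat → SW at lon 29.8333°, lat -33.4167°.
latitude 33.4167° S, longitude 29.8333° E.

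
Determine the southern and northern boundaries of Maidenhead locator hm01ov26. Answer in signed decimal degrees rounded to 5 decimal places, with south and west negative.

Field H=7, M=12: +7·20° lon, +12·10° lat → SW at lon -40°, lat 30°.
Square 0, 1: +0·2° lon, +1·1° lat → SW at lon -40°, lat 31°.
Subsquare o=14, v=21: +14·0.0833333° lon, +21·0.0416667° lat → SW at lon -38.8333°, lat 31.875°.
Extended square 2, 6: +2·0.00833333° lon, +6·0.00416667° lat → SW at lon -38.8167°, lat 31.9°.
Cell spans 0.00833333° lon × 0.00416667° lat.
south 31.90000, north 31.90417.

31.90000, 31.90417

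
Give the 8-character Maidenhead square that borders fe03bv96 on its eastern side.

FE03cv06

Longitude extended square 9; +1 → 10, wraps to 0, carry into subsquare.
Longitude subsquare b = 1; +1 → 2 = c.
The latitude characters are unchanged.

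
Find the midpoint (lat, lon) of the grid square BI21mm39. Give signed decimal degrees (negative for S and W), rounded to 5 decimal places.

-8.46042, -154.97083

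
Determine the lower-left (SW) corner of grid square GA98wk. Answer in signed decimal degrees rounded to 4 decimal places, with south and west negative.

Field G=6, A=0: +6·20° lon, +0·10° lat → SW at lon -60°, lat -90°.
Square 9, 8: +9·2° lon, +8·1° lat → SW at lon -42°, lat -82°.
Subsquare w=22, k=10: +22·0.0833333° lon, +10·0.0416667° lat → SW at lon -40.1667°, lat -81.5833°.
latitude -81.5833, longitude -40.1667.

-81.5833, -40.1667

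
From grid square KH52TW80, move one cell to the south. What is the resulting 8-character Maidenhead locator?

Latitude extended square 0; −1 → -1, wraps to 9, carry into subsquare.
Latitude subsquare w = 22; −1 → 21 = v.
The longitude characters are unchanged.

KH52tv89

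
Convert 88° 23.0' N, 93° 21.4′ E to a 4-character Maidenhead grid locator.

NR68

Shift to the Maidenhead origin (180°W, 90°S): lon 273.36, lat 178.38.
Field: lon ⌊273.36/20⌋ = 13 → N; lat ⌊178.38/10⌋ = 17 → R.
Square: lon ⌊13.36/2⌋ = 6; lat ⌊8.38/1⌋ = 8.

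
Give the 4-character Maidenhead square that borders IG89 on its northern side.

Latitude square 9; +1 → 10, wraps to 0, carry into field.
Latitude field G = 6; +1 → 7 = H.
The longitude characters are unchanged.

IH80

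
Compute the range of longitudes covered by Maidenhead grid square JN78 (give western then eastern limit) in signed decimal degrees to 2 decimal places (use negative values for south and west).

14.00, 16.00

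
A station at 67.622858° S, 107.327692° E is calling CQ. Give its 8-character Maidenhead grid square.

Shift to the Maidenhead origin (180°W, 90°S): lon 287.32769, lat 22.37714.
Field: 287.32769/20 → 14 → O, 22.37714/10 → 2 → C; chars OC.
Square: 7.32769/2 → 3, 2.37714/1 → 2; chars 32.
Subsquare: 1.32769/0.0833333 → 15 → p, 0.37714/0.0416667 → 9 → j; chars pj.
Extended square: 0.07769/0.00833333 → 9, 0.00214/0.00416667 → 0; chars 90.

OC32pj90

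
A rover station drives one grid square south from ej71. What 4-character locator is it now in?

Latitude square 1; −1 → 0.
The longitude characters are unchanged.

EJ70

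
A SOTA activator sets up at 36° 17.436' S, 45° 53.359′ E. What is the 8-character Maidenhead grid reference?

LF23wr60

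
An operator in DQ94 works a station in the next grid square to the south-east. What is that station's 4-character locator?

Longitude square 9; +1 → 10, wraps to 0, carry into field.
Longitude field D = 3; +1 → 4 = E.
Latitude square 4; −1 → 3.

EQ03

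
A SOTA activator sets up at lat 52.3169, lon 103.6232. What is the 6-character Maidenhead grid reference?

OO12th

Shift to the Maidenhead origin (180°W, 90°S): lon 283.6232, lat 142.3169.
Field (20°×10°, letters A–R): 283.6232/20 → 14 → O, 142.3169/10 → 14 → O; chars OO.
Square (2°×1°, digits 0–9): 3.6232/2 → 1, 2.3169/1 → 2; chars 12.
Subsquare (5′×2.5′, letters a–x): 1.6232/0.0833333 → 19 → t, 0.3169/0.0416667 → 7 → h; chars th.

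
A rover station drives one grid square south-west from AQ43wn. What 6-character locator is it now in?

Longitude subsquare w = 22; −1 → 21 = v.
Latitude subsquare n = 13; −1 → 12 = m.

AQ43vm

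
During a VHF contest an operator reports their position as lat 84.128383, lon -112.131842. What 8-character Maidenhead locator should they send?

Shift to the Maidenhead origin (180°W, 90°S): lon 67.86816, lat 174.12838.
Field (20°×10°, letters A–R): 67.86816/20 → 3 → D, 174.12838/10 → 17 → R; chars DR.
Square (2°×1°, digits 0–9): 7.86816/2 → 3, 4.12838/1 → 4; chars 34.
Subsquare (5′×2.5′, letters a–x): 1.86816/0.0833333 → 22 → w, 0.12838/0.0416667 → 3 → d; chars wd.
Extended square (30″×15″, digits 0–9): 0.03482/0.00833333 → 4, 0.00338/0.00416667 → 0; chars 40.

DR34wd40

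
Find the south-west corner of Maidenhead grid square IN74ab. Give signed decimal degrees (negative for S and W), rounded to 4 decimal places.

44.0417, -6.0000

Field I=8, N=13: +8·20° lon, +13·10° lat → SW at lon -20°, lat 40°.
Square 7, 4: +7·2° lon, +4·1° lat → SW at lon -6°, lat 44°.
Subsquare a=0, b=1: +0·0.0833333° lon, +1·0.0416667° lat → SW at lon -6°, lat 44.0417°.
latitude 44.0417, longitude -6.0000.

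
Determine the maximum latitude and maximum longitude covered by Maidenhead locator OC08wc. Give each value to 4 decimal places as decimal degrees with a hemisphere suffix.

61.8750° S, 101.9167° E

Field O=14, C=2: +14·20° lon, +2·10° lat → SW at lon 100°, lat -70°.
Square 0, 8: +0·2° lon, +8·1° lat → SW at lon 100°, lat -62°.
Subsquare w=22, c=2: +22·0.0833333° lon, +2·0.0416667° lat → SW at lon 101.833°, lat -61.9167°.
Cell spans 0.0833333° lon × 0.0416667° lat. NE corner is SW corner plus one full cell.
latitude 61.8750° S, longitude 101.9167° E.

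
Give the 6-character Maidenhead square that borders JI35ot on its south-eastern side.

JI35ps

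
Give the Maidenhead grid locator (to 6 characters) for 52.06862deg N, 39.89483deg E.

KO92wb

Add 180° to longitude and 90° to latitude: 219.8948, 142.0686.
Field (20°×10°, letters A–R): lon ⌊219.8948/20⌋ = 10 → K; lat ⌊142.0686/10⌋ = 14 → O.
Square (2°×1°, digits 0–9): lon ⌊19.8948/2⌋ = 9; lat ⌊2.0686/1⌋ = 2.
Subsquare (5′×2.5′, letters a–x): lon ⌊1.8948/0.0833333⌋ = 22 → w; lat ⌊0.0686/0.0416667⌋ = 1 → b.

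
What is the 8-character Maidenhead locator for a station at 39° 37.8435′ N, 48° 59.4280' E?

Add 180° to longitude and 90° to latitude: 228.99047, 129.63072.
Field: lon ⌊228.99047/20⌋ = 11 → L; lat ⌊129.63072/10⌋ = 12 → M.
Square: lon ⌊8.99047/2⌋ = 4; lat ⌊9.63072/1⌋ = 9.
Subsquare: lon ⌊0.99047/0.0833333⌋ = 11 → l; lat ⌊0.63072/0.0416667⌋ = 15 → p.
Extended square: lon ⌊0.07380/0.00833333⌋ = 8; lat ⌊0.00572/0.00416667⌋ = 1.

LM49lp81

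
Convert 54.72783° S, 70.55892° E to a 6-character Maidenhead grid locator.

MD55gg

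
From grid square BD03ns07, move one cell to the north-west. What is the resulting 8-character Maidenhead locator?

BD03ms98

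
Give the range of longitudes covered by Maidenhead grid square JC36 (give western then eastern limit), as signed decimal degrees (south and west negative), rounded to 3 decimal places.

6.000, 8.000

Field J=9, C=2: +9·20° lon, +2·10° lat → SW at lon 0°, lat -70°.
Square 3, 6: +3·2° lon, +6·1° lat → SW at lon 6°, lat -64°.
Cell spans 2° lon × 1° lat.
west 6.000, east 8.000.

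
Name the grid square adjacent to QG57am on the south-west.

QG47xl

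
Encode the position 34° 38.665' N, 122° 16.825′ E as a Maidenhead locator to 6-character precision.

PM14dp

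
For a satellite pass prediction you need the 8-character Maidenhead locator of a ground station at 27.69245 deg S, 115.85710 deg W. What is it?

Offset from 180°W / 90°S: lon 64.14290°, lat 62.30755°.
Field: 64.14290/20 → 3 → D, 62.30755/10 → 6 → G; chars DG.
Square: 4.14290/2 → 2, 2.30755/1 → 2; chars 22.
Subsquare: 0.14290/0.0833333 → 1 → b, 0.30755/0.0416667 → 7 → h; chars bh.
Extended square: 0.05957/0.00833333 → 7, 0.01588/0.00416667 → 3; chars 73.

DG22bh73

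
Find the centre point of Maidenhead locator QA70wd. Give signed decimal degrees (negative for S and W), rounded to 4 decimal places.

-89.8542, 155.8750

Field Q=16, A=0: +16·20° lon, +0·10° lat → SW at lon 140°, lat -90°.
Square 7, 0: +7·2° lon, +0·1° lat → SW at lon 154°, lat -90°.
Subsquare w=22, d=3: +22·0.0833333° lon, +3·0.0416667° lat → SW at lon 155.833°, lat -89.875°.
Cell spans 0.0833333° lon × 0.0416667° lat. Centre is SW corner plus half of each.
latitude -89.8542, longitude 155.8750.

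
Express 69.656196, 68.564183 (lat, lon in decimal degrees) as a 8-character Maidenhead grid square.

MP49gp77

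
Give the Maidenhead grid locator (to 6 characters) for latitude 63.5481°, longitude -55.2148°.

GP23jn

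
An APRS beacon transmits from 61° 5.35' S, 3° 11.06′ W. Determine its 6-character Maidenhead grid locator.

Offset from 180°W / 90°S: lon 176.8157°, lat 28.9108°.
Field: 176.8157/20 → 8 → I, 28.9108/10 → 2 → C; chars IC.
Square: 16.8157/2 → 8, 8.9108/1 → 8; chars 88.
Subsquare: 0.8157/0.0833333 → 9 → j, 0.9108/0.0416667 → 21 → v; chars jv.

IC88jv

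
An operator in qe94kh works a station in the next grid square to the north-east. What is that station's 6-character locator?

QE94li

Longitude subsquare k = 10; +1 → 11 = l.
Latitude subsquare h = 7; +1 → 8 = i.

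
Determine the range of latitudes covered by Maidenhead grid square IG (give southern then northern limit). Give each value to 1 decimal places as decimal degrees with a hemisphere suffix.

Field I=8, G=6: +8·20° lon, +6·10° lat → SW at lon -20°, lat -30°.
Cell spans 20° lon × 10° lat.
south 30.0° S, north 20.0° S.

30.0° S, 20.0° S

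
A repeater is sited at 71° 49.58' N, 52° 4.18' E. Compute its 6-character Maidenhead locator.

LQ61at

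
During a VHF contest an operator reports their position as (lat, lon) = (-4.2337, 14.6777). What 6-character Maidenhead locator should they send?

JI75is

Offset from 180°W / 90°S: lon 194.6777°, lat 85.7663°.
Field: 194.6777/20 → 9 → J, 85.7663/10 → 8 → I; chars JI.
Square: 14.6777/2 → 7, 5.7663/1 → 5; chars 75.
Subsquare: 0.6777/0.0833333 → 8 → i, 0.7663/0.0416667 → 18 → s; chars is.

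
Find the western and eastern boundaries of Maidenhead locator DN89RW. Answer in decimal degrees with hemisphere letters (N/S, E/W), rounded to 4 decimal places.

102.5833° W, 102.5000° W

Field D=3, N=13: +3·20° lon, +13·10° lat → SW at lon -120°, lat 40°.
Square 8, 9: +8·2° lon, +9·1° lat → SW at lon -104°, lat 49°.
Subsquare r=17, w=22: +17·0.0833333° lon, +22·0.0416667° lat → SW at lon -102.583°, lat 49.9167°.
Cell spans 0.0833333° lon × 0.0416667° lat.
west 102.5833° W, east 102.5000° W.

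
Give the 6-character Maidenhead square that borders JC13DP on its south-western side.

JC13co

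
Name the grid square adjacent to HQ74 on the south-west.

Longitude square 7; −1 → 6.
Latitude square 4; −1 → 3.

HQ63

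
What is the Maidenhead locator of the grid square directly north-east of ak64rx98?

AK64sx09

Longitude extended square 9; +1 → 10, wraps to 0, carry into subsquare.
Longitude subsquare r = 17; +1 → 18 = s.
Latitude extended square 8; +1 → 9.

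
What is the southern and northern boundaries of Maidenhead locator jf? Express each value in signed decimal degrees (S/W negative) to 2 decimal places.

-40.00, -30.00

Field J=9, F=5: +9·20° lon, +5·10° lat → SW at lon 0°, lat -40°.
Cell spans 20° lon × 10° lat.
south -40.00, north -30.00.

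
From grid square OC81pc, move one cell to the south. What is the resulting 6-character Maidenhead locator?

OC81pb

Latitude subsquare c = 2; −1 → 1 = b.
The longitude characters are unchanged.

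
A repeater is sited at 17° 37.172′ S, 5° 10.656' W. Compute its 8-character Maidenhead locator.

Shift to the Maidenhead origin (180°W, 90°S): lon 174.82240, lat 72.38047.
Field: 174.82240/20 → 8 → I, 72.38047/10 → 7 → H; chars IH.
Square: 14.82240/2 → 7, 2.38047/1 → 2; chars 72.
Subsquare: 0.82240/0.0833333 → 9 → j, 0.38047/0.0416667 → 9 → j; chars jj.
Extended square: 0.07240/0.00833333 → 8, 0.00547/0.00416667 → 1; chars 81.

IH72jj81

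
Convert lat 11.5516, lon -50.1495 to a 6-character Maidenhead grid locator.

Shift to the Maidenhead origin (180°W, 90°S): lon 129.8505, lat 101.5516.
Field: 129.8505/20 → 6 → G, 101.5516/10 → 10 → K; chars GK.
Square: 9.8505/2 → 4, 1.5516/1 → 1; chars 41.
Subsquare: 1.8505/0.0833333 → 22 → w, 0.5516/0.0416667 → 13 → n; chars wn.

GK41wn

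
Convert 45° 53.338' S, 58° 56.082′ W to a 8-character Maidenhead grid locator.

GE04mc76

Offset from 180°W / 90°S: lon 121.06530°, lat 44.11103°.
Field: 121.06530/20 → 6 → G, 44.11103/10 → 4 → E; chars GE.
Square: 1.06530/2 → 0, 4.11103/1 → 4; chars 04.
Subsquare: 1.06530/0.0833333 → 12 → m, 0.11103/0.0416667 → 2 → c; chars mc.
Extended square: 0.06530/0.00833333 → 7, 0.02770/0.00416667 → 6; chars 76.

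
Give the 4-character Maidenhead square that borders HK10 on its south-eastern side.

HJ29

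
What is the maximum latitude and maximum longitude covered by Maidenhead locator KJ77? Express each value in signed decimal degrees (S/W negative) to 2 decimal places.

8.00, 36.00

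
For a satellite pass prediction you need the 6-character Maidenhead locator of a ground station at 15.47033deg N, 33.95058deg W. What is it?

HK35al

Shift to the Maidenhead origin (180°W, 90°S): lon 146.0494, lat 105.4703.
Field: lon ⌊146.0494/20⌋ = 7 → H; lat ⌊105.4703/10⌋ = 10 → K.
Square: lon ⌊6.0494/2⌋ = 3; lat ⌊5.4703/1⌋ = 5.
Subsquare: lon ⌊0.0494/0.0833333⌋ = 0 → a; lat ⌊0.4703/0.0416667⌋ = 11 → l.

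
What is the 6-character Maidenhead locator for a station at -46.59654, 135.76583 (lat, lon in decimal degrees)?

PE73vj

Shift to the Maidenhead origin (180°W, 90°S): lon 315.7658, lat 43.4035.
Field: lon ⌊315.7658/20⌋ = 15 → P; lat ⌊43.4035/10⌋ = 4 → E.
Square: lon ⌊15.7658/2⌋ = 7; lat ⌊3.4035/1⌋ = 3.
Subsquare: lon ⌊1.7658/0.0833333⌋ = 21 → v; lat ⌊0.4035/0.0416667⌋ = 9 → j.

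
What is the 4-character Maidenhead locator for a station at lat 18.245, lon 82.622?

Offset from 180°W / 90°S: lon 262.62°, lat 108.25°.
Field: lon ⌊262.62/20⌋ = 13 → N; lat ⌊108.25/10⌋ = 10 → K.
Square: lon ⌊2.62/2⌋ = 1; lat ⌊8.25/1⌋ = 8.

NK18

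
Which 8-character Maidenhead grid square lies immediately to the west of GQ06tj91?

GQ06tj81

Longitude extended square 9; −1 → 8.
The latitude characters are unchanged.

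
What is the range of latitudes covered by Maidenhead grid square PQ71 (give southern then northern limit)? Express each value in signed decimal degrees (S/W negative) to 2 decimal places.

71.00, 72.00

Field P=15, Q=16: +15·20° lon, +16·10° lat → SW at lon 120°, lat 70°.
Square 7, 1: +7·2° lon, +1·1° lat → SW at lon 134°, lat 71°.
Cell spans 2° lon × 1° lat.
south 71.00, north 72.00.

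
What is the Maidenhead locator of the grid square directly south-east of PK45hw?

PK45iv

Longitude subsquare h = 7; +1 → 8 = i.
Latitude subsquare w = 22; −1 → 21 = v.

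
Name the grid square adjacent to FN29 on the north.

Latitude square 9; +1 → 10, wraps to 0, carry into field.
Latitude field N = 13; +1 → 14 = O.
The longitude characters are unchanged.

FO20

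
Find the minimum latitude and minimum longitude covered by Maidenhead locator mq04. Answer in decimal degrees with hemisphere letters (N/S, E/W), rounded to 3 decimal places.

74.000° N, 60.000° E

Field M=12, Q=16: +12·20° lon, +16·10° lat → SW at lon 60°, lat 70°.
Square 0, 4: +0·2° lon, +4·1° lat → SW at lon 60°, lat 74°.
latitude 74.000° N, longitude 60.000° E.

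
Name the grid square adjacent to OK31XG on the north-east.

OK41ah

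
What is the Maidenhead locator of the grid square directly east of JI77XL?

JI87al

Longitude subsquare x = 23; +1 → 24, wraps to 0 = a, carry into square.
Longitude square 7; +1 → 8.
The latitude characters are unchanged.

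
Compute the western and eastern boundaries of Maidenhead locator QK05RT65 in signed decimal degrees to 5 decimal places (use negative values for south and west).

141.46667, 141.47500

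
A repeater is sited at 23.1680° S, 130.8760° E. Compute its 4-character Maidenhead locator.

PG56

Add 180° to longitude and 90° to latitude: 310.88, 66.83.
Field: lon ⌊310.88/20⌋ = 15 → P; lat ⌊66.83/10⌋ = 6 → G.
Square: lon ⌊10.88/2⌋ = 5; lat ⌊6.83/1⌋ = 6.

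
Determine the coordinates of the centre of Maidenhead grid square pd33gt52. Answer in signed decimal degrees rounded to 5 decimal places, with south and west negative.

-56.19792, 126.54583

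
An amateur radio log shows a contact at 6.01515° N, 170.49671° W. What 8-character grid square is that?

AJ46sa03

Add 180° to longitude and 90° to latitude: 9.50329, 96.01515.
Field: 9.50329/20 → 0 → A, 96.01515/10 → 9 → J; chars AJ.
Square: 9.50329/2 → 4, 6.01515/1 → 6; chars 46.
Subsquare: 1.50329/0.0833333 → 18 → s, 0.01515/0.0416667 → 0 → a; chars sa.
Extended square: 0.00329/0.00833333 → 0, 0.01515/0.00416667 → 3; chars 03.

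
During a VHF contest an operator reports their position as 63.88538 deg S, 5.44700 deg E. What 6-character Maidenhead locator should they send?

JC26rc

Add 180° to longitude and 90° to latitude: 185.4470, 26.1146.
Field: 185.4470/20 → 9 → J, 26.1146/10 → 2 → C; chars JC.
Square: 5.4470/2 → 2, 6.1146/1 → 6; chars 26.
Subsquare: 1.4470/0.0833333 → 17 → r, 0.1146/0.0416667 → 2 → c; chars rc.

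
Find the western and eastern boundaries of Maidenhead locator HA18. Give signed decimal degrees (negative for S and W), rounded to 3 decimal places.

-38.000, -36.000

Field H=7, A=0: +7·20° lon, +0·10° lat → SW at lon -40°, lat -90°.
Square 1, 8: +1·2° lon, +8·1° lat → SW at lon -38°, lat -82°.
Cell spans 2° lon × 1° lat.
west -38.000, east -36.000.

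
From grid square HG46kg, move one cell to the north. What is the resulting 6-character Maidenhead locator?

Latitude subsquare g = 6; +1 → 7 = h.
The longitude characters are unchanged.

HG46kh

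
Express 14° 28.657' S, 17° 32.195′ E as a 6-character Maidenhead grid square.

Offset from 180°W / 90°S: lon 197.5366°, lat 75.5224°.
Field: 197.5366/20 → 9 → J, 75.5224/10 → 7 → H; chars JH.
Square: 17.5366/2 → 8, 5.5224/1 → 5; chars 85.
Subsquare: 1.5366/0.0833333 → 18 → s, 0.5224/0.0416667 → 12 → m; chars sm.

JH85sm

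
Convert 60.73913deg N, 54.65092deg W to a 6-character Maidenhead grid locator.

Offset from 180°W / 90°S: lon 125.3491°, lat 150.7391°.
Field (20°×10°, letters A–R): lon ⌊125.3491/20⌋ = 6 → G; lat ⌊150.7391/10⌋ = 15 → P.
Square (2°×1°, digits 0–9): lon ⌊5.3491/2⌋ = 2; lat ⌊0.7391/1⌋ = 0.
Subsquare (5′×2.5′, letters a–x): lon ⌊1.3491/0.0833333⌋ = 16 → q; lat ⌊0.7391/0.0416667⌋ = 17 → r.

GP20qr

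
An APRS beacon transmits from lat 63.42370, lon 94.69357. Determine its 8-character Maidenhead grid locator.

Shift to the Maidenhead origin (180°W, 90°S): lon 274.69357, lat 153.42370.
Field: 274.69357/20 → 13 → N, 153.42370/10 → 15 → P; chars NP.
Square: 14.69357/2 → 7, 3.42370/1 → 3; chars 73.
Subsquare: 0.69357/0.0833333 → 8 → i, 0.42370/0.0416667 → 10 → k; chars ik.
Extended square: 0.02690/0.00833333 → 3, 0.00703/0.00416667 → 1; chars 31.

NP73ik31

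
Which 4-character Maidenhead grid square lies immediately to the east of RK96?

AK06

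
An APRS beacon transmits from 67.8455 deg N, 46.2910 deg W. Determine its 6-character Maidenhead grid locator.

GP67uu

Offset from 180°W / 90°S: lon 133.7090°, lat 157.8455°.
Field (20°×10°, letters A–R): lon ⌊133.7090/20⌋ = 6 → G; lat ⌊157.8455/10⌋ = 15 → P.
Square (2°×1°, digits 0–9): lon ⌊13.7090/2⌋ = 6; lat ⌊7.8455/1⌋ = 7.
Subsquare (5′×2.5′, letters a–x): lon ⌊1.7090/0.0833333⌋ = 20 → u; lat ⌊0.8455/0.0416667⌋ = 20 → u.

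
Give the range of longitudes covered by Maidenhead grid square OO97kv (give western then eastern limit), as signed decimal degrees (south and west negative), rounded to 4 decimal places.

Field O=14, O=14: +14·20° lon, +14·10° lat → SW at lon 100°, lat 50°.
Square 9, 7: +9·2° lon, +7·1° lat → SW at lon 118°, lat 57°.
Subsquare k=10, v=21: +10·0.0833333° lon, +21·0.0416667° lat → SW at lon 118.833°, lat 57.875°.
Cell spans 0.0833333° lon × 0.0416667° lat.
west 118.8333, east 118.9167.

118.8333, 118.9167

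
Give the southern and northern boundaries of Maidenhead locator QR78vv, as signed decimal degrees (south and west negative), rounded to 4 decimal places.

88.8750, 88.9167

Field Q=16, R=17: +16·20° lon, +17·10° lat → SW at lon 140°, lat 80°.
Square 7, 8: +7·2° lon, +8·1° lat → SW at lon 154°, lat 88°.
Subsquare v=21, v=21: +21·0.0833333° lon, +21·0.0416667° lat → SW at lon 155.75°, lat 88.875°.
Cell spans 0.0833333° lon × 0.0416667° lat.
south 88.8750, north 88.9167.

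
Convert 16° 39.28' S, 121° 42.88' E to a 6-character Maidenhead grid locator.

Offset from 180°W / 90°S: lon 301.7147°, lat 73.3453°.
Field: lon ⌊301.7147/20⌋ = 15 → P; lat ⌊73.3453/10⌋ = 7 → H.
Square: lon ⌊1.7147/2⌋ = 0; lat ⌊3.3453/1⌋ = 3.
Subsquare: lon ⌊1.7147/0.0833333⌋ = 20 → u; lat ⌊0.3453/0.0416667⌋ = 8 → i.

PH03ui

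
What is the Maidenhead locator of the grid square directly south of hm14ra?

HM13rx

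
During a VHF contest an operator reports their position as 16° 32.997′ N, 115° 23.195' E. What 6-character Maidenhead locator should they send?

Shift to the Maidenhead origin (180°W, 90°S): lon 295.3866, lat 106.5499.
Field: lon ⌊295.3866/20⌋ = 14 → O; lat ⌊106.5499/10⌋ = 10 → K.
Square: lon ⌊15.3866/2⌋ = 7; lat ⌊6.5499/1⌋ = 6.
Subsquare: lon ⌊1.3866/0.0833333⌋ = 16 → q; lat ⌊0.5499/0.0416667⌋ = 13 → n.

OK76qn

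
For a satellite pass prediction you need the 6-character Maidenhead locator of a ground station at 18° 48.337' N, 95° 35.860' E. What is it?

NK78tt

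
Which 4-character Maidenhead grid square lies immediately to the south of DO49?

Latitude square 9; −1 → 8.
The longitude characters are unchanged.

DO48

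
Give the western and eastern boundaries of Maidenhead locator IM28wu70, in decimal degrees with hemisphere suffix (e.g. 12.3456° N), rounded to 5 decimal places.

Field I=8, M=12: +8·20° lon, +12·10° lat → SW at lon -20°, lat 30°.
Square 2, 8: +2·2° lon, +8·1° lat → SW at lon -16°, lat 38°.
Subsquare w=22, u=20: +22·0.0833333° lon, +20·0.0416667° lat → SW at lon -14.1667°, lat 38.8333°.
Extended square 7, 0: +7·0.00833333° lon, +0·0.00416667° lat → SW at lon -14.1083°, lat 38.8333°.
Cell spans 0.00833333° lon × 0.00416667° lat.
west 14.10833° W, east 14.10000° W.

14.10833° W, 14.10000° W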